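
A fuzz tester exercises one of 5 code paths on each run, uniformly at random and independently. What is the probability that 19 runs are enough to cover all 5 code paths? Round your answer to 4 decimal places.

By inclusion–exclusion over which code paths are missing,
P(all seen) = Σ_{j=0}^{5} (-1)^j C(5,j)((5-j)/5)^19
= 1.00000 - 0.07206 + 0.00061 - 0.00000 + 0.00000 - 0.00000
= 0.92855.

0.9286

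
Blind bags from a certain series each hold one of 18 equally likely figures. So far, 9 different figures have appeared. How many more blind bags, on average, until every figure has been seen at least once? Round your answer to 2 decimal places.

50.92

With k distinct figures already seen, the next new one takes an expected 18/(18-k) blind bags.
Sum over k = 9,...,17: E = 18/9 + 18/8 + 18/7 + ... + 18/2 + 18/1 = 50.921.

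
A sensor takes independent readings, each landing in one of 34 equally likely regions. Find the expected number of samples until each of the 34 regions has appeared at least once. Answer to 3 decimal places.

140.019

The wait to go from k to k+1 distinct regions is geometric with mean 34/(34-k).
E[T] = 34/34 + 34/33 + 34/32 + ... + 34/2 + 34/1 = 34·H_{34}.
H_{34} = 4.1182, so E[T] = 140.0191.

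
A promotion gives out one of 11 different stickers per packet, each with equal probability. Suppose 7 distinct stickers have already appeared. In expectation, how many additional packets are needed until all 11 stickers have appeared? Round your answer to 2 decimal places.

From k distinct to k+1 distinct takes on average 11/(11-k) packets.
Sum over k = 7,...,10: E = 11/4 + 11/3 + 11/2 + 11/1 = 22.917.

22.92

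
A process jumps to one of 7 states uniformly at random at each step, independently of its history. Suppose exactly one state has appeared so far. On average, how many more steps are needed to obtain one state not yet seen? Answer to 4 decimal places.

Each step yields a new state with probability (7-1)/7 = 6/7, so the wait is geometric with mean 7/6.
E = 7/6 = 1.16667.

1.1667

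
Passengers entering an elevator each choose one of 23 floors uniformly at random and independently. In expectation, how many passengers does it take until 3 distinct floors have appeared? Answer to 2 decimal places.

3.14

Going from k to k+1 distinct takes a geometric number of passengers with mean 23/(23-k).
Sum over k = 0,...,2: E = 23/23 + 23/22 + 23/21 = 3.141.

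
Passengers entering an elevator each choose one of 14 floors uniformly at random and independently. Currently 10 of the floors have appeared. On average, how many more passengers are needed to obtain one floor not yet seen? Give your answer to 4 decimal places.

3.5000

The number of passengers until the next new floor is geometric with success probability 4/14, so its mean is 14/4.
E = 14/4 = 3.50000.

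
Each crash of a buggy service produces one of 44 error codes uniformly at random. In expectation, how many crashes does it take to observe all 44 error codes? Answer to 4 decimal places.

The wait to go from k to k+1 distinct error codes is geometric with mean 44/(44-k).
E[T] = 44/44 + 44/43 + 44/42 + ... + 44/2 + 44/1 = 44·H_{44}.
H_{44} = 4.37273, so E[T] = 192.39994.

192.3999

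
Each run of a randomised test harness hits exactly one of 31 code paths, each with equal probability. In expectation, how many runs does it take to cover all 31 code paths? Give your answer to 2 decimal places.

124.84

After k distinct code paths have appeared, the next run gives a new one with probability (31-k)/31, so the expected wait for the (k+1)-th is 31/(31-k).
E[T] = 31/31 + 31/30 + 31/29 + ... + 31/2 + 31/1 = 31·H_{31}.
H_{31} = 4.027, so E[T] = 124.845.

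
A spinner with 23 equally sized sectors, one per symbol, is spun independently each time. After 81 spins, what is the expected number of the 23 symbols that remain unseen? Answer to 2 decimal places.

0.63

For each symbol, P(unseen after 81) = (22/23)^81 = 0.027.
By linearity of expectation, E[unseen] = 23·(22/23)^81 = 0.628.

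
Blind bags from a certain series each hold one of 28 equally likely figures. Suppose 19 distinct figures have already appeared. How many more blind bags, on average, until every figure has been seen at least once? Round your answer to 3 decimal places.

79.211

With k distinct figures already seen, the next new one takes an expected 28/(28-k) blind bags.
Sum over k = 19,...,27: E = 28/9 + 28/8 + 28/7 + ... + 28/2 + 28/1 = 79.2111.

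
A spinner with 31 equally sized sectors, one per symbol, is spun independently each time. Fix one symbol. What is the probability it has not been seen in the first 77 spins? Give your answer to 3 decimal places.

0.080

On each spin the fixed symbol fails to appear with probability 30/31.
P(still missing after 77) = (30/31)^77 = 0.0801.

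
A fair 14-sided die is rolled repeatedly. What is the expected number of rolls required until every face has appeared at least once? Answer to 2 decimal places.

45.52

Split into phases: going from k distinct to k+1 distinct takes on average 14/(14-k) rolls.
E[T] = 14/14 + 14/13 + 14/12 + ... + 14/2 + 14/1 = 14·H_{14}.
H_{14} = 3.252, so E[T] = 45.522.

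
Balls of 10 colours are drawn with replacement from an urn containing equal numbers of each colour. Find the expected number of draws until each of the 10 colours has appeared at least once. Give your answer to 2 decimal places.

29.29

After k distinct colours have appeared, the next draw gives a new one with probability (10-k)/10, so the expected wait for the (k+1)-th is 10/(10-k).
E[T] = 10/10 + 10/9 + 10/8 + ... + 10/2 + 10/1 = 10·H_{10}.
H_{10} = 2.929, so E[T] = 29.290.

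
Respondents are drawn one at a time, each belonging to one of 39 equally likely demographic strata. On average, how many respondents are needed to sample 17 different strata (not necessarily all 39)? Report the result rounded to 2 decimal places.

With k distinct strata already seen, the next new one arrives after an expected 39/(39-k) respondents.
Sum over k = 0,...,16: E = 39/39 + 39/38 + 39/37 + ... + 39/24 + 39/23 = 21.946.

21.95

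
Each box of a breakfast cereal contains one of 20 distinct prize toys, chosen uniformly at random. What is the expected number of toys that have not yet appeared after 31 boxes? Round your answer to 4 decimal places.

For each toy, P(unseen after 31) = (19/20)^31 = 0.20391.
By linearity of expectation, E[unseen] = 20·(19/20)^31 = 4.07814.

4.0781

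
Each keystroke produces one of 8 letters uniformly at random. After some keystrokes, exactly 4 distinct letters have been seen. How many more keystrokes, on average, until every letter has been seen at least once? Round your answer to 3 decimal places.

With k distinct letters already seen, the next new one takes an expected 8/(8-k) keystrokes.
Sum over k = 4,...,7: E = 8/4 + 8/3 + 8/2 + 8/1 = 16.6667.

16.667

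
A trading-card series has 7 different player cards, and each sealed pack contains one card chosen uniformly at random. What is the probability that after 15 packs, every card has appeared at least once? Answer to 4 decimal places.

By inclusion–exclusion over which cards are missing,
P(all seen) = Σ_{j=0}^{7} (-1)^j C(7,j)((7-j)/7)^15
= 1.00000 - 0.69326 + 0.13499 - 0.00792 + 0.00011 - 0.00000 + 0.00000 - 0.00000
= 0.43392.

0.4339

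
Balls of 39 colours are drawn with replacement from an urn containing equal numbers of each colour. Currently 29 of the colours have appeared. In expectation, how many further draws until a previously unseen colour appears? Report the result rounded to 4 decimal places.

3.9000

Each draw yields a new colour with probability (39-29)/39 = 10/39, so the wait is geometric with mean 39/10.
E = 39/10 = 3.90000.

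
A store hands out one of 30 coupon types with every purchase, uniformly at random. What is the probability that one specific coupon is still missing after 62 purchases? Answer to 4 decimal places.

Each purchase misses the fixed coupon with probability (30-1)/30 = 29/30, independently.
P(still missing after 62) = (29/30)^62 = 0.12222.

0.1222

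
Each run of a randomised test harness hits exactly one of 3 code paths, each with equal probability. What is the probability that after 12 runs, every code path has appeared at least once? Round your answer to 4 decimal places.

Let A_i be the event that code path i is missing after 12 runs. By inclusion–exclusion on the A_i,
P(all seen) = Σ_{j=0}^{3} (-1)^j C(3,j)((3-j)/3)^12
= 1.00000 - 0.02312 + 0.00001 - 0.00000
= 0.97688.

0.9769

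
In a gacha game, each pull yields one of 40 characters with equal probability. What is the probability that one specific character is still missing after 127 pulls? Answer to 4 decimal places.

Each pull misses the fixed character with probability (40-1)/40 = 39/40, independently.
P(still missing after 127) = (39/40)^127 = 0.04014.

0.0401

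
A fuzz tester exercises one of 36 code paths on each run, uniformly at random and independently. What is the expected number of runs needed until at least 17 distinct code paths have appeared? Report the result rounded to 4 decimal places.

Going from k to k+1 distinct takes a geometric number of runs with mean 36/(36-k).
Sum over k = 0,...,16: E = 36/36 + 36/35 + 36/34 + ... + 36/21 + 36/20 = 22.56550.

22.5655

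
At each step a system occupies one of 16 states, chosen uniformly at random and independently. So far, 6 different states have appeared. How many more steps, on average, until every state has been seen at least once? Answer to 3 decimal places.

The wait to go from k to k+1 distinct states is geometric with mean 16/(16-k).
Sum over k = 6,...,15: E = 16/10 + 16/9 + 16/8 + ... + 16/2 + 16/1 = 46.8635.

46.863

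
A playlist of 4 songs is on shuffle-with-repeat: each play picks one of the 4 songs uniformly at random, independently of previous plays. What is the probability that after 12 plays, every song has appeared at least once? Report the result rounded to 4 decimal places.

By inclusion–exclusion over which songs are missing,
P(all seen) = Σ_{j=0}^{4} (-1)^j C(4,j)((4-j)/4)^12
= 1.00000 - 0.12671 + 0.00146 - 0.00000 + 0.00000
= 0.87476.

0.8748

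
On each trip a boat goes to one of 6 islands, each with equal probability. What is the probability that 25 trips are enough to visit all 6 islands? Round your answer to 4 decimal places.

By inclusion–exclusion over which islands are missing,
P(all seen) = Σ_{j=0}^{6} (-1)^j C(6,j)((6-j)/6)^25
= 1.00000 - 0.06290 + 0.00059 - 0.00000 + 0.00000 - 0.00000 + 0.00000
= 0.93770.

0.9377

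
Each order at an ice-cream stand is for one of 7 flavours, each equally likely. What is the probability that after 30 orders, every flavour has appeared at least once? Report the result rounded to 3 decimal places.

0.932

By inclusion–exclusion over which flavours are missing,
P(all seen) = Σ_{j=0}^{7} (-1)^j C(7,j)((7-j)/7)^30
= 1.0000 - 0.0687 + 0.0009 - 0.0000 + 0.0000 - 0.0000 + 0.0000 - 0.0000
= 0.9322.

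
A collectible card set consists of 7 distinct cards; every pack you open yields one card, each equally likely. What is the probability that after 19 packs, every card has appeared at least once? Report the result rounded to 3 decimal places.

Let A_i be the event that card i is missing after 19 packs. By inclusion–exclusion on the A_i,
P(all seen) = Σ_{j=0}^{7} (-1)^j C(7,j)((7-j)/7)^19
= 1.0000 - 0.3742 + 0.0351 - 0.0008 + 0.0000 - 0.0000 + 0.0000 - 0.0000
= 0.6601.

0.660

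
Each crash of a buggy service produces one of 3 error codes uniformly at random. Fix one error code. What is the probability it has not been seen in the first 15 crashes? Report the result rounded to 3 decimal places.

0.002

On each crash the fixed error code fails to appear with probability 2/3.
P(still missing after 15) = (2/3)^15 = 0.0023.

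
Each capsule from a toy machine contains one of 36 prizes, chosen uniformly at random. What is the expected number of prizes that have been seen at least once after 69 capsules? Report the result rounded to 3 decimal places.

For each prize, P(seen in 69 capsules) = 1 - (35/36)^69 = 0.8568.
By linearity of expectation, E[distinct seen] = 36·(1 - (35/36)^69) = 30.8462.

30.846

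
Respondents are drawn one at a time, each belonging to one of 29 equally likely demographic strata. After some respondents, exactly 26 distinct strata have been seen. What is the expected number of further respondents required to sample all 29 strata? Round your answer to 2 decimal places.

53.17

From k distinct to k+1 distinct takes on average 29/(29-k) respondents.
Sum over k = 26,...,28: E = 29/3 + 29/2 + 29/1 = 53.167.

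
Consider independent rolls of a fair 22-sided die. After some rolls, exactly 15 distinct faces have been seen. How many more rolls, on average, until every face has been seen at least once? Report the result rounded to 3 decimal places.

From k distinct to k+1 distinct takes on average 22/(22-k) rolls.
Sum over k = 15,...,21: E = 22/7 + 22/6 + 22/5 + ... + 22/2 + 22/1 = 57.0429.

57.043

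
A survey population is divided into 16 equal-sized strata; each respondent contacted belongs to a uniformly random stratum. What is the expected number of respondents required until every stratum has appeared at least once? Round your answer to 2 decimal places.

Split into phases: going from k distinct to k+1 distinct takes on average 16/(16-k) respondents.
E[T] = 16/16 + 16/15 + 16/14 + ... + 16/2 + 16/1 = 16·H_{16}.
H_{16} = 3.381, so E[T] = 54.092.

54.09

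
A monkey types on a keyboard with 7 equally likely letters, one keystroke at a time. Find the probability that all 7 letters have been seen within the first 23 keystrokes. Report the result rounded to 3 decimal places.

0.807

Let A_i be the event that letter i is missing after 23 keystrokes. By inclusion–exclusion on the A_i,
P(all seen) = Σ_{j=0}^{7} (-1)^j C(7,j)((7-j)/7)^23
= 1.0000 - 0.2020 + 0.0091 - 0.0001 + 0.0000 - 0.0000 + 0.0000 - 0.0000
= 0.8071.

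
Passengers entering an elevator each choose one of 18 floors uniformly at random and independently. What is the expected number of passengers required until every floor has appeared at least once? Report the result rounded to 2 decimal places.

Split into phases: going from k distinct to k+1 distinct takes on average 18/(18-k) passengers.
E[T] = 18/18 + 18/17 + 18/16 + ... + 18/2 + 18/1 = 18·H_{18}.
H_{18} = 3.495, so E[T] = 62.912.

62.91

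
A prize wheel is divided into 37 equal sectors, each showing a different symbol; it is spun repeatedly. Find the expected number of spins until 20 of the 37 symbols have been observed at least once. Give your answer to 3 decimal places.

28.195

With k distinct symbols already seen, the next new one arrives after an expected 37/(37-k) spins.
Sum over k = 0,...,19: E = 37/37 + 37/36 + 37/35 + ... + 37/19 + 37/18 = 28.1952.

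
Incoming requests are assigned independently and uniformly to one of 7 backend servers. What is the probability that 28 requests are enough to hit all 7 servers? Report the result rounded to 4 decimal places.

0.9082

By inclusion–exclusion over which servers are missing,
P(all seen) = Σ_{j=0}^{7} (-1)^j C(7,j)((7-j)/7)^28
= 1.00000 - 0.09345 + 0.00170 - 0.00001 + 0.00000 - 0.00000 + 0.00000 - 0.00000
= 0.90824.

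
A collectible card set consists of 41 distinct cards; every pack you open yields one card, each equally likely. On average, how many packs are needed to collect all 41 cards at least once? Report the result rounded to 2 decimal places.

The wait to go from k to k+1 distinct cards is geometric with mean 41/(41-k).
E[T] = 41/41 + 41/40 + 41/39 + ... + 41/2 + 41/1 = 41·H_{41}.
H_{41} = 4.303, so E[T] = 176.420.

176.42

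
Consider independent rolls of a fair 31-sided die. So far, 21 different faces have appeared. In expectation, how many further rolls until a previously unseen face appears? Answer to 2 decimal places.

3.10

The number of rolls until the next new face is geometric with success probability 10/31, so its mean is 31/10.
E = 31/10 = 3.100.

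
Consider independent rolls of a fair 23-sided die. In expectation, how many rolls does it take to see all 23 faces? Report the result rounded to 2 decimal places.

85.89

The wait to go from k to k+1 distinct faces is geometric with mean 23/(23-k).
E[T] = 23/23 + 23/22 + 23/21 + ... + 23/2 + 23/1 = 23·H_{23}.
H_{23} = 3.734, so E[T] = 85.889.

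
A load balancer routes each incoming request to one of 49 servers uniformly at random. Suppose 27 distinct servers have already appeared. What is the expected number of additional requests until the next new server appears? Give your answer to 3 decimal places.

Each request yields a new server with probability (49-27)/49 = 22/49, so the wait is geometric with mean 49/22.
E = 49/22 = 2.2273.

2.227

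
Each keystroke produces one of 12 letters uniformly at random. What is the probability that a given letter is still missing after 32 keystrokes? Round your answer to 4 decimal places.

On each keystroke the fixed letter fails to appear with probability 11/12.
P(still missing after 32) = (11/12)^32 = 0.06177.

0.0618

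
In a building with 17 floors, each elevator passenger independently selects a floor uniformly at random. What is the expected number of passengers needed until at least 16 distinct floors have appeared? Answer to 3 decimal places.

41.472

Going from k to k+1 distinct takes a geometric number of passengers with mean 17/(17-k).
Sum over k = 0,...,15: E = 17/17 + 17/16 + 17/15 + ... + 17/3 + 17/2 = 41.4724.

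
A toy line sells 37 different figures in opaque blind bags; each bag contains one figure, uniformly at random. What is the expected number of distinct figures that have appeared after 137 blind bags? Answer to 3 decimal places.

36.133

For each figure, P(seen in 137 blind bags) = 1 - (36/37)^137 = 0.9766.
By linearity of expectation, E[distinct seen] = 37·(1 - (36/37)^137) = 36.1330.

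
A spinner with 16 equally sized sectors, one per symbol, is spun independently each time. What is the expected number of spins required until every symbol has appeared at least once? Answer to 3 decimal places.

54.092

Split into phases: going from k distinct to k+1 distinct takes on average 16/(16-k) spins.
E[T] = 16/16 + 16/15 + 16/14 + ... + 16/2 + 16/1 = 16·H_{16}.
H_{16} = 3.3807, so E[T] = 54.0917.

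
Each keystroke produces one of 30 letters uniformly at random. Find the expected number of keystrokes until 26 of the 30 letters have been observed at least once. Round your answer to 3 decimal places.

With k distinct letters already seen, the next new one arrives after an expected 30/(30-k) keystrokes.
Sum over k = 0,...,25: E = 30/30 + 30/29 + 30/28 + ... + 30/6 + 30/5 = 57.3496.

57.350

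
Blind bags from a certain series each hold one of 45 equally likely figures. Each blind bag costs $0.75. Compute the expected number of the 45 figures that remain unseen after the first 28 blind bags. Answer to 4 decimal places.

For each figure, P(unseen after 28) = (44/45)^28 = 0.53300.
By linearity of expectation, E[unseen] = 45·(44/45)^28 = 23.98485.

23.9849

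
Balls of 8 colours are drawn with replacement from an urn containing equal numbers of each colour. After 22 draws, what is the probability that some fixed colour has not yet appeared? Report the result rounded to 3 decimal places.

On each draw the fixed colour fails to appear with probability 7/8.
P(still missing after 22) = (7/8)^22 = 0.0530.

0.053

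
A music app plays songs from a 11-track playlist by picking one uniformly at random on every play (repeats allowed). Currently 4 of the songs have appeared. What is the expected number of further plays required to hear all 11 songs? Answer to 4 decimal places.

From k distinct to k+1 distinct takes on average 11/(11-k) plays.
Sum over k = 4,...,10: E = 11/7 + 11/6 + 11/5 + ... + 11/2 + 11/1 = 28.52143.

28.5214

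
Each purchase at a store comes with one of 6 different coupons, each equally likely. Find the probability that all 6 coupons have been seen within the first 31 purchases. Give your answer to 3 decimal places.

Let A_i be the event that coupon i is missing after 31 purchases. By inclusion–exclusion on the A_i,
P(all seen) = Σ_{j=0}^{6} (-1)^j C(6,j)((6-j)/6)^31
= 1.0000 - 0.0211 + 0.0001 - 0.0000 + 0.0000 - 0.0000 + 0.0000
= 0.9790.

0.979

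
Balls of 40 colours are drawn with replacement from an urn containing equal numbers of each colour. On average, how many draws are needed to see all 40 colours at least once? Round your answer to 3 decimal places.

Split into phases: going from k distinct to k+1 distinct takes on average 40/(40-k) draws.
E[T] = 40/40 + 40/39 + 40/38 + ... + 40/2 + 40/1 = 40·H_{40}.
H_{40} = 4.2785, so E[T] = 171.1417.

171.142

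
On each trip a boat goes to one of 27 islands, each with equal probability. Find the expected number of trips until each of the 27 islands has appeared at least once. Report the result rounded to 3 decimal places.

Split into phases: going from k distinct to k+1 distinct takes on average 27/(27-k) trips.
E[T] = 27/27 + 27/26 + 27/25 + ... + 27/2 + 27/1 = 27·H_{27}.
H_{27} = 3.8915, so E[T] = 105.0693.

105.069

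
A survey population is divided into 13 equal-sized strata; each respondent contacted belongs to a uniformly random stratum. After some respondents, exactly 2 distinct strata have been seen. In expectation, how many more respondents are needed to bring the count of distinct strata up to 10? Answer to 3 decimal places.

15.425

With k distinct strata already seen, the next new one takes an expected 13/(13-k) respondents.
Sum over k = 2,...,9: E = 13/11 + 13/10 + 13/9 + ... + 13/5 + 13/4 = 15.4251.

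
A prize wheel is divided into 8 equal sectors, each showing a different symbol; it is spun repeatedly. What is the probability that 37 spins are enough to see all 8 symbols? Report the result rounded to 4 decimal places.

By inclusion–exclusion over which symbols are missing,
P(all seen) = Σ_{j=0}^{8} (-1)^j C(8,j)((8-j)/8)^37
= 1.00000 - 0.05720 + 0.00067 - 0.00000 + 0.00000 - 0.00000 + 0.00000 - 0.00000 + 0.00000
= 0.94347.

0.9435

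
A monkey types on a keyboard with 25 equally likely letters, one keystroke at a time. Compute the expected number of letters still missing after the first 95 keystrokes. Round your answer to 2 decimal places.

0.52

For each letter, P(unseen after 95) = (24/25)^95 = 0.021.
By linearity of expectation, E[unseen] = 25·(24/25)^95 = 0.517.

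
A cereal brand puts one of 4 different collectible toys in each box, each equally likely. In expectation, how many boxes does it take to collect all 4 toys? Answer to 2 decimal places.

8.33

The wait to go from k to k+1 distinct toys is geometric with mean 4/(4-k).
E[T] = 4/4 + 4/3 + 4/2 + 4/1 = 4·H_{4}.
H_{4} = 2.083, so E[T] = 8.333.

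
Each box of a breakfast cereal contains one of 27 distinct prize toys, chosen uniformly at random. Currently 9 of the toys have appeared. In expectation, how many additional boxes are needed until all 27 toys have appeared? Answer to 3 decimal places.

94.368

With k distinct toys already seen, the next new one takes an expected 27/(27-k) boxes.
Sum over k = 9,...,26: E = 27/18 + 27/17 + 27/16 + ... + 27/2 + 27/1 = 94.3679.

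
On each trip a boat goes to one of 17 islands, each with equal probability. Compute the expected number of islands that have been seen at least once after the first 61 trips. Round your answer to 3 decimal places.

For each island, P(seen in 61 trips) = 1 - (16/17)^61 = 0.9752.
By linearity of expectation, E[distinct seen] = 17·(1 - (16/17)^61) = 16.5789.

16.579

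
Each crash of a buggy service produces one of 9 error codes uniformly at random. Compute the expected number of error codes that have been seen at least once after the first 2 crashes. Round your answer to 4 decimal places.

1.8889

For each error code, P(seen in 2 crashes) = 1 - (8/9)^2 = 0.20988.
By linearity of expectation, E[distinct seen] = 9·(1 - (8/9)^2) = 1.88889.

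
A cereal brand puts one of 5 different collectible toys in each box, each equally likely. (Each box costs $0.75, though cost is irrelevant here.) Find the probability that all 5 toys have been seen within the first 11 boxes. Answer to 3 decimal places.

0.606

Let A_i be the event that toy i is missing after 11 boxes. By inclusion–exclusion on the A_i,
P(all seen) = Σ_{j=0}^{5} (-1)^j C(5,j)((5-j)/5)^11
= 1.0000 - 0.4295 + 0.0363 - 0.0004 + 0.0000 - 0.0000
= 0.6064.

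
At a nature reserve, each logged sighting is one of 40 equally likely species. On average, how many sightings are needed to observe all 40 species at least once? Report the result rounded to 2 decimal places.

After k distinct species have appeared, the next sighting gives a new one with probability (40-k)/40, so the expected wait for the (k+1)-th is 40/(40-k).
E[T] = 40/40 + 40/39 + 40/38 + ... + 40/2 + 40/1 = 40·H_{40}.
H_{40} = 4.279, so E[T] = 171.142.

171.14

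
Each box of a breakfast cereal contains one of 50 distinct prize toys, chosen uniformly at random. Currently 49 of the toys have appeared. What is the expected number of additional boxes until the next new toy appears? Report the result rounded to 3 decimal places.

The number of boxes until the next new toy is geometric with success probability 1/50, so its mean is 50/1.
E = 50/1 = 50.0000.

50.000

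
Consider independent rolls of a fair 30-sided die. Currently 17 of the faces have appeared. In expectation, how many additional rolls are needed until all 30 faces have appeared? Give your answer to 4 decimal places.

From k distinct to k+1 distinct takes on average 30/(30-k) rolls.
Sum over k = 17,...,29: E = 30/13 + 30/12 + 30/11 + ... + 30/2 + 30/1 = 95.40401.

95.4040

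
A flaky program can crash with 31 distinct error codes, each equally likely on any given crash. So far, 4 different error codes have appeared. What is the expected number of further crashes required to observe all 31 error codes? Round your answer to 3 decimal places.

The wait to go from k to k+1 distinct error codes is geometric with mean 31/(31-k).
Sum over k = 4,...,30: E = 31/27 + 31/26 + 31/25 + ... + 31/2 + 31/1 = 120.6352.

120.635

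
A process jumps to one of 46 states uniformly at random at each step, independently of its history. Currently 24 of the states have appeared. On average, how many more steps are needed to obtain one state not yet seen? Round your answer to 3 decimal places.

2.091

The number of steps until the next new state is geometric with success probability 22/46, so its mean is 46/22.
E = 46/22 = 2.0909.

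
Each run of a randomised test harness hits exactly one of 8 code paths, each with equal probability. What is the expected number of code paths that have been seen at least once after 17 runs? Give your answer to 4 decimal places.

For each code path, P(seen in 17 runs) = 1 - (7/8)^17 = 0.89669.
By linearity of expectation, E[distinct seen] = 8·(1 - (7/8)^17) = 7.17353.

7.1735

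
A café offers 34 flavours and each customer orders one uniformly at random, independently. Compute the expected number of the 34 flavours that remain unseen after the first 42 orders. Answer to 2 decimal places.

9.70

For each flavour, P(unseen after 42) = (33/34)^42 = 0.285.
By linearity of expectation, E[unseen] = 34·(33/34)^42 = 9.704.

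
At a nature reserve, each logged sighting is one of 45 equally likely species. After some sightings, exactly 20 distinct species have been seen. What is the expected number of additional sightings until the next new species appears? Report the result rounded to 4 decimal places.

The number of sightings until the next new species is geometric with success probability 25/45, so its mean is 45/25.
E = 45/25 = 1.80000.

1.8000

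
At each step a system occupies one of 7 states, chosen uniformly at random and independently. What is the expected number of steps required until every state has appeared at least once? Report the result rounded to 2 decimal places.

After k distinct states have appeared, the next step gives a new one with probability (7-k)/7, so the expected wait for the (k+1)-th is 7/(7-k).
E[T] = 7/7 + 7/6 + 7/5 + ... + 7/2 + 7/1 = 7·H_{7}.
H_{7} = 2.593, so E[T] = 18.150.

18.15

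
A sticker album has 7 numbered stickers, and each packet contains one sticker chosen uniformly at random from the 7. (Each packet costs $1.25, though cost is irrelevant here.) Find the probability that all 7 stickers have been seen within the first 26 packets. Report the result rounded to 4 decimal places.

Let A_i be the event that sticker i is missing after 26 packets. By inclusion–exclusion on the A_i,
P(all seen) = Σ_{j=0}^{7} (-1)^j C(7,j)((7-j)/7)^26
= 1.00000 - 0.12720 + 0.00333 - 0.00002 + 0.00000 - 0.00000 + 0.00000 - 0.00000
= 0.87612.

0.8761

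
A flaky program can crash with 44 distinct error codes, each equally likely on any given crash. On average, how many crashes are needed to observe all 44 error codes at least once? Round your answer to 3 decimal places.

The wait to go from k to k+1 distinct error codes is geometric with mean 44/(44-k).
E[T] = 44/44 + 44/43 + 44/42 + ... + 44/2 + 44/1 = 44·H_{44}.
H_{44} = 4.3727, so E[T] = 192.3999.

192.400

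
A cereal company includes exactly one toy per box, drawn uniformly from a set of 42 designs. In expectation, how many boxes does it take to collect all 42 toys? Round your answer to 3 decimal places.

181.723

Split into phases: going from k distinct to k+1 distinct takes on average 42/(42-k) boxes.
E[T] = 42/42 + 42/41 + 42/40 + ... + 42/2 + 42/1 = 42·H_{42}.
H_{42} = 4.3267, so E[T] = 181.7232.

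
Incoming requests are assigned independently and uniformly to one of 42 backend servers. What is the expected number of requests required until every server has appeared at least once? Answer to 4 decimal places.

181.7232

The wait to go from k to k+1 distinct servers is geometric with mean 42/(42-k).
E[T] = 42/42 + 42/41 + 42/40 + ... + 42/2 + 42/1 = 42·H_{42}.
H_{42} = 4.32674, so E[T] = 181.72320.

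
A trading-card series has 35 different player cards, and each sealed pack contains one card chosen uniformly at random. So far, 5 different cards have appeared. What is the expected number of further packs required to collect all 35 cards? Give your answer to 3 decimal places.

139.825

From k distinct to k+1 distinct takes on average 35/(35-k) packs.
Sum over k = 5,...,34: E = 35/30 + 35/29 + 35/28 + ... + 35/2 + 35/1 = 139.8245.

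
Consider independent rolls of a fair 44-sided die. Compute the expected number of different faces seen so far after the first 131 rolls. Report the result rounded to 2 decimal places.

For each face, P(seen in 131 rolls) = 1 - (43/44)^131 = 0.951.
By linearity of expectation, E[distinct seen] = 44·(1 - (43/44)^131) = 41.835.

41.83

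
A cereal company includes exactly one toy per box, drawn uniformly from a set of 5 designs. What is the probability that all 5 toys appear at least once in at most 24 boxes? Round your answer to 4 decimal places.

0.9764

By inclusion–exclusion over which toys are missing,
P(all seen) = Σ_{j=0}^{5} (-1)^j C(5,j)((5-j)/5)^24
= 1.00000 - 0.02361 + 0.00005 - 0.00000 + 0.00000 - 0.00000
= 0.97644.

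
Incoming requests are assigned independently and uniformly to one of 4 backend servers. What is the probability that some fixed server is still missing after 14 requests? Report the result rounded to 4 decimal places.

0.0178

On each request the fixed server fails to appear with probability 3/4.
P(still missing after 14) = (3/4)^14 = 0.01782.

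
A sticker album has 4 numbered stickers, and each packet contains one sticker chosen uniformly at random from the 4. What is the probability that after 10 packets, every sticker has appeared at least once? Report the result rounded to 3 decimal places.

0.781

By inclusion–exclusion over which stickers are missing,
P(all seen) = Σ_{j=0}^{4} (-1)^j C(4,j)((4-j)/4)^10
= 1.0000 - 0.2253 + 0.0059 - 0.0000 + 0.0000
= 0.7806.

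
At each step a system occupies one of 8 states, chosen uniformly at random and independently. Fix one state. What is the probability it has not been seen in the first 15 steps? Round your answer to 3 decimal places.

Each step misses the fixed state with probability (8-1)/8 = 7/8, independently.
P(still missing after 15) = (7/8)^15 = 0.1349.

0.135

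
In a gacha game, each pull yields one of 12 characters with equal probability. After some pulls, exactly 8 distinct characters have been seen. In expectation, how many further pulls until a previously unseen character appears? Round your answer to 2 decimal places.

3.00

Each pull yields a new character with probability (12-8)/12 = 4/12, so the wait is geometric with mean 12/4.
E = 12/4 = 3.000.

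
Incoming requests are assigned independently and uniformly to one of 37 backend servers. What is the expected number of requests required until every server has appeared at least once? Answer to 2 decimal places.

155.46

After k distinct servers have appeared, the next request gives a new one with probability (37-k)/37, so the expected wait for the (k+1)-th is 37/(37-k).
E[T] = 37/37 + 37/36 + 37/35 + ... + 37/2 + 37/1 = 37·H_{37}.
H_{37} = 4.202, so E[T] = 155.459.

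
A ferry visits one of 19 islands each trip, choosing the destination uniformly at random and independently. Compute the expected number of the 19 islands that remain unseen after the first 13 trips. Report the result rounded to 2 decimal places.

For each island, P(unseen after 13) = (18/19)^13 = 0.495.
By linearity of expectation, E[unseen] = 19·(18/19)^13 = 9.408.

9.41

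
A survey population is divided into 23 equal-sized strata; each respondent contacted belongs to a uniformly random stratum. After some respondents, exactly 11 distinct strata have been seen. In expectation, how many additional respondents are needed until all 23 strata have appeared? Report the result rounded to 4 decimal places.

71.3738

From k distinct to k+1 distinct takes on average 23/(23-k) respondents.
Sum over k = 11,...,22: E = 23/12 + 23/11 + 23/10 + ... + 23/2 + 23/1 = 71.37385.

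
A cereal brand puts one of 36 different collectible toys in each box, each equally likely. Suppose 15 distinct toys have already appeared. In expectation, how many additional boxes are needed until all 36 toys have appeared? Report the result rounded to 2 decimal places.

131.23

From k distinct to k+1 distinct takes on average 36/(36-k) boxes.
Sum over k = 15,...,35: E = 36/21 + 36/20 + 36/19 + ... + 36/2 + 36/1 = 131.233.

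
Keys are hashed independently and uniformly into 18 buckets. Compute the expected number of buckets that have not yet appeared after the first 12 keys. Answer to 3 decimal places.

For each bucket, P(unseen after 12) = (17/18)^12 = 0.5036.
By linearity of expectation, E[unseen] = 18·(17/18)^12 = 9.0655.

9.065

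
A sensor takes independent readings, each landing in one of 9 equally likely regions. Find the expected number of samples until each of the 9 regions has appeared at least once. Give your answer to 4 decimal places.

25.4607

After k distinct regions have appeared, the next sample gives a new one with probability (9-k)/9, so the expected wait for the (k+1)-th is 9/(9-k).
E[T] = 9/9 + 9/8 + 9/7 + ... + 9/2 + 9/1 = 9·H_{9}.
H_{9} = 2.82897, so E[T] = 25.46071.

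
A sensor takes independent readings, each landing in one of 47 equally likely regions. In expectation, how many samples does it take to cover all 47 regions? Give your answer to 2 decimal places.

208.58

The wait to go from k to k+1 distinct regions is geometric with mean 47/(47-k).
E[T] = 47/47 + 47/46 + 47/45 + ... + 47/2 + 47/1 = 47·H_{47}.
H_{47} = 4.438, so E[T] = 208.584.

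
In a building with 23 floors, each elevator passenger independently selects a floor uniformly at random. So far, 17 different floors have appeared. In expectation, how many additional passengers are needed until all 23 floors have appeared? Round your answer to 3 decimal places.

56.350

With k distinct floors already seen, the next new one takes an expected 23/(23-k) passengers.
Sum over k = 17,...,22: E = 23/6 + 23/5 + 23/4 + 23/3 + 23/2 + 23/1 = 56.3500.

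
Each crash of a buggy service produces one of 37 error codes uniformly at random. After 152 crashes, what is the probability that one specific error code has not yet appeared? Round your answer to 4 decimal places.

0.0155

Each crash misses the fixed error code with probability (37-1)/37 = 36/37, independently.
P(still missing after 152) = (36/37)^152 = 0.01554.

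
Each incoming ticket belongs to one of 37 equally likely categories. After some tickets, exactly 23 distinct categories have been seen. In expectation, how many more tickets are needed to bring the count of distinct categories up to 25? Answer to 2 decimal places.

With k distinct categories already seen, the next new one takes an expected 37/(37-k) tickets.
Sum over k = 23,...,24: E = 37/14 + 37/13 = 5.489.

5.49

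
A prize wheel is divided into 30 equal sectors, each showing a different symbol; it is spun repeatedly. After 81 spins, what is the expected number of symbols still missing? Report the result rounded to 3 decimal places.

1.925

For each symbol, P(unseen after 81) = (29/30)^81 = 0.0642.
By linearity of expectation, E[unseen] = 30·(29/30)^81 = 1.9255.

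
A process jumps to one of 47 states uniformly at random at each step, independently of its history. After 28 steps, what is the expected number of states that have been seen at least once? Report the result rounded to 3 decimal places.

For each state, P(seen in 28 steps) = 1 - (46/47)^28 = 0.4524.
By linearity of expectation, E[distinct seen] = 47·(1 - (46/47)^28) = 21.2619.

21.262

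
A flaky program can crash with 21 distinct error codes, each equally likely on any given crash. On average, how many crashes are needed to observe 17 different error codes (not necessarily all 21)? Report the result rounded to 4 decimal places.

With k distinct error codes already seen, the next new one arrives after an expected 21/(21-k) crashes.
Sum over k = 0,...,16: E = 21/21 + 21/20 + 21/19 + ... + 21/6 + 21/5 = 32.80253.

32.8025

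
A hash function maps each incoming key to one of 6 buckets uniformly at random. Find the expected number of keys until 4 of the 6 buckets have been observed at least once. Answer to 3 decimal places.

With k distinct buckets already seen, the next new one arrives after an expected 6/(6-k) keys.
Sum over k = 0,...,3: E = 6/6 + 6/5 + 6/4 + 6/3 = 5.7000.

5.700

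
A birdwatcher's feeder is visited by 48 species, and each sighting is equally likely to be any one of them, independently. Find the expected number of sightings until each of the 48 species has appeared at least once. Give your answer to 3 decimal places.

After k distinct species have appeared, the next sighting gives a new one with probability (48-k)/48, so the expected wait for the (k+1)-th is 48/(48-k).
E[T] = 48/48 + 48/47 + 48/46 + ... + 48/2 + 48/1 = 48·H_{48}.
H_{48} = 4.4588, so E[T] = 214.0223.

214.022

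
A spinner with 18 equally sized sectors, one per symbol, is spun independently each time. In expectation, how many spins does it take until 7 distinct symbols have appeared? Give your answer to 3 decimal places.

8.554

Going from k to k+1 distinct takes a geometric number of spins with mean 18/(18-k).
Sum over k = 0,...,6: E = 18/18 + 18/17 + 18/16 + ... + 18/13 + 18/12 = 8.5542.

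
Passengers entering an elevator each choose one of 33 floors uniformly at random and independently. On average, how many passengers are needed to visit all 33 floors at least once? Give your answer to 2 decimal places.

The wait to go from k to k+1 distinct floors is geometric with mean 33/(33-k).
E[T] = 33/33 + 33/32 + 33/31 + ... + 33/2 + 33/1 = 33·H_{33}.
H_{33} = 4.089, so E[T] = 134.930.

134.93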